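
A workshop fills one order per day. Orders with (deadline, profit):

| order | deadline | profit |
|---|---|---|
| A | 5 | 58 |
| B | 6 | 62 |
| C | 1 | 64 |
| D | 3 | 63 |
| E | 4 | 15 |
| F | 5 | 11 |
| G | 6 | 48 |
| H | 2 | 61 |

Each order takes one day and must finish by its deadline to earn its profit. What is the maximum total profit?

356

Take jobs in profit order; each goes to the latest open slot no later than its deadline.
Profit order: C=64 D=63 B=62 H=61 A=58 G=48 E=15 F=11
Assign: C→slot 1, D→slot 3, B→slot 6, H→slot 2, A→slot 5, G→slot 4, E skipped, F skipped.
Slots: [1:C] [2:H] [3:D] [4:G] [5:A] [6:B]
Profit = 64 + 61 + 63 + 48 + 58 + 62 = 356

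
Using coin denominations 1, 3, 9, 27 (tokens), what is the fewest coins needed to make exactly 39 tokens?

39 = 1×27 + 1×9 + 1×3
Total coins = 1 + 1 + 1 = 3

3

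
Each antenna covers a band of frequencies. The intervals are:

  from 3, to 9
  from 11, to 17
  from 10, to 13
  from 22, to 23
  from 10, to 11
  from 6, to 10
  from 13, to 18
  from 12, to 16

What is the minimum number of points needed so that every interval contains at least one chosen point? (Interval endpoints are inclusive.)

Process intervals by earliest right end; each time one isn't hit yet, stab at its right endpoint.
By right end: [3,9]  [6,10]  [10,11]  [10,13]  [12,16]  [11,17]  [13,18]  [22,23]
[3,9] uncovered → point at 9; [10,11] uncovered → point at 11; [12,16] uncovered → point at 16; [22,23] uncovered → point at 23.
Points: 9, 11, 16, 23 (4 total).

4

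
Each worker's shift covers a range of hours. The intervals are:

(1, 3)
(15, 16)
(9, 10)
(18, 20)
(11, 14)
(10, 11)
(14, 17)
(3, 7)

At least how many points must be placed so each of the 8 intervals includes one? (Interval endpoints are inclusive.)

Process intervals by earliest right end; each time one isn't hit yet, stab at its right endpoint.
By right end: [1,3]  [3,7]  [9,10]  [10,11]  [11,14]  [15,16]  [14,17]  [18,20]
[1,3] uncovered → point at 3; [9,10] uncovered → point at 10; [11,14] uncovered → point at 14; [15,16] uncovered → point at 16; [18,20] uncovered → point at 20.
Points: 3, 10, 14, 16, 20 (5 total).

5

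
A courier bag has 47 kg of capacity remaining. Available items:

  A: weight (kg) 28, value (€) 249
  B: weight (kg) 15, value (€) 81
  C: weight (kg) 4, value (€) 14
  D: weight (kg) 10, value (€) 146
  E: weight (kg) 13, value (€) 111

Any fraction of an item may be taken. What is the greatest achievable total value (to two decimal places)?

471.85

Greedy by value/weight ratio, highest first.
Ratios (sorted): D 14.60, A 8.89, E 8.54, B 5.40, C 3.50
take D (10 @ 146); take A (28 @ 249); take 9/13 of E → 76.85. Capacity used 47/47.
Total value = 471.85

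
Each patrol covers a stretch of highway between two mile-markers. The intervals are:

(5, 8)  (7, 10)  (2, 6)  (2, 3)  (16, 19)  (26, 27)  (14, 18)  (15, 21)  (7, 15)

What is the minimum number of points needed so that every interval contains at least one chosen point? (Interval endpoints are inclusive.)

4

Sorted: [2,3] [2,6] [5,8] [7,10] [7,15] [14,18] [16,19] [15,21] [26,27]
{[2,3],[2,6]} hit by 3; {[5,8],[7,10],[7,15]} hit by 8; {[14,18],[16,19],[15,21]} hit by 18; {[26,27]} hit by 27.
Points: 3, 8, 18, 27 (4 total).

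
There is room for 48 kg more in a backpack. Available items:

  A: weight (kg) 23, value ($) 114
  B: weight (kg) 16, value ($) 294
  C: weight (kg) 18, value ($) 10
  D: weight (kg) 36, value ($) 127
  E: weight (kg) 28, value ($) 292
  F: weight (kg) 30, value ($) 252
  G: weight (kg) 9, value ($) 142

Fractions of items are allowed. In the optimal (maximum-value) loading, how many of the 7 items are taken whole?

2

Order: B (294/16=18.38) > G (142/9=15.78) > E (292/28=10.43) > F (252/30=8.40) > A (114/23=4.96) > D (127/36=3.53) > C (10/18=0.56)
Fill: take B (16 @ 294) → take G (9 @ 142) → take 23/28 of E → 239.86; 48/48 used.
2 item(s) taken whole; one partial (take 23/28 of E).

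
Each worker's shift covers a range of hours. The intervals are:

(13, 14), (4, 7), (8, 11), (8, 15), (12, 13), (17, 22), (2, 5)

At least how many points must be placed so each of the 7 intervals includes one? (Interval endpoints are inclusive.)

4

By right end: [2,5]  [4,7]  [8,11]  [12,13]  [13,14]  [8,15]  [17,22]
[2,5] uncovered → point at 5; [8,11] uncovered → point at 11; [12,13] uncovered → point at 13; [17,22] uncovered → point at 22.
Points: 5, 11, 13, 22 (4 total).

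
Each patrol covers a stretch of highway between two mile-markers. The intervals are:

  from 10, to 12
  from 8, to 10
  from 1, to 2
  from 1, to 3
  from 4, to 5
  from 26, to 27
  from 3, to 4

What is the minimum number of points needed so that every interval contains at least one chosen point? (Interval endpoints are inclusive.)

Sort by right endpoint; whenever an interval is uncovered, place a point at its right end.
By right end: [1,2]  [1,3]  [3,4]  [4,5]  [8,10]  [10,12]  [26,27]
[1,2] uncovered → point at 2; [3,4] uncovered → point at 4; [8,10] uncovered → point at 10; [26,27] uncovered → point at 27.
Points: 2, 4, 10, 27 (4 total).

4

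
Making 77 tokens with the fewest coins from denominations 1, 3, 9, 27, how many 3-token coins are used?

77 = 2×27 + 2×9 + 1×3 + 2×1
Count of 3: 1

1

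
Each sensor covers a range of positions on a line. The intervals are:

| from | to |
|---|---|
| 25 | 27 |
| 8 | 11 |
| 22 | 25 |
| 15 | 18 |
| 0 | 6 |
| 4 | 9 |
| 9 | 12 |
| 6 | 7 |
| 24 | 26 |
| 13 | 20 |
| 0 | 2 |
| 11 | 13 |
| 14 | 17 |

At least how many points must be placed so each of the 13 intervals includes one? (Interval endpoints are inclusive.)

5

By right end: [0,2]  [0,6]  [6,7]  [4,9]  [8,11]  [9,12]  [11,13]  [14,17]  [15,18]  [13,20]  [22,25]  [24,26]  [25,27]
[0,2] uncovered → point at 2; [6,7] uncovered → point at 7; [8,11] uncovered → point at 11; [14,17] uncovered → point at 17; [22,25] uncovered → point at 25.
Points: 2, 7, 11, 17, 25 (5 total).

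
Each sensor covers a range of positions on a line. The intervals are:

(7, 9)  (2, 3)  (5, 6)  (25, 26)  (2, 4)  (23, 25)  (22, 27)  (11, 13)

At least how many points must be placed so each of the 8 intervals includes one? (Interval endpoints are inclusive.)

By right end: [2,3]  [2,4]  [5,6]  [7,9]  [11,13]  [23,25]  [25,26]  [22,27]
[2,3] uncovered → point at 3; [5,6] uncovered → point at 6; [7,9] uncovered → point at 9; [11,13] uncovered → point at 13; [23,25] uncovered → point at 25.
Points: 3, 6, 9, 13, 25 (5 total).

5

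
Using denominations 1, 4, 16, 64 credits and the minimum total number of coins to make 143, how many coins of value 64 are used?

2

143 = 2×64 + 3×4 + 3×1
Count of 64: 2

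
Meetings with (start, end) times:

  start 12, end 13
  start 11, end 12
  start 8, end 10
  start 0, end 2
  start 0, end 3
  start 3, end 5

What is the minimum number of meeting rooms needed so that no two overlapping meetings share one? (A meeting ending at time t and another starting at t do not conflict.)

2

Events (time:±→running): 0:+→1 0:+→2 … peak 2.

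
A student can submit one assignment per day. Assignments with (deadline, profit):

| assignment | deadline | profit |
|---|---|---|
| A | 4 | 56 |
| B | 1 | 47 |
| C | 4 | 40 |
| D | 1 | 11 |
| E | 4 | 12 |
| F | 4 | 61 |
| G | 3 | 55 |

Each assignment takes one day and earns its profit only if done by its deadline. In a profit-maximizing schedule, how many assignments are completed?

4

Profit order: F=61 A=56 G=55 B=47 C=40 E=12 D=11
Assign: F→slot 4, A→slot 3, G→slot 2, B→slot 1, C skipped, E skipped, D skipped.
Slots: [1:B] [2:G] [3:A] [4:F]
4 of 7 scheduled.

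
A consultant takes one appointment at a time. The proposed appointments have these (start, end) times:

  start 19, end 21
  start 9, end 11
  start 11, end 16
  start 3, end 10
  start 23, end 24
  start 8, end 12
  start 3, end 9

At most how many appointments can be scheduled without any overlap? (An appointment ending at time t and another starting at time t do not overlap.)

Order by finish time; keep every interval that doesn't clash with the previous kept one.
Sorted by end: (3,9)  (3,10)  (9,11)  (8,12)  (11,16)  (19,21)  (23,24)
take (3,9); take (9,11); take (11,16); take (19,21); take (23,24).
Selected 5 appointments.

5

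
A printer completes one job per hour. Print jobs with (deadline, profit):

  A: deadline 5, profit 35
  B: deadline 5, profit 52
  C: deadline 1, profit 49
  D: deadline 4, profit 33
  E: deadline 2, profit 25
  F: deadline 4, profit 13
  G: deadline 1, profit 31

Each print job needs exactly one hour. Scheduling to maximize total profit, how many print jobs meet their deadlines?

Take jobs in profit order; each goes to the latest open slot no later than its deadline.
Profit order: B=52 C=49 A=35 D=33 G=31 E=25 F=13
Assign: B→slot 5, C→slot 1, A→slot 4, D→slot 3, G skipped, E→slot 2, F skipped.
Slots: [1:C] [2:E] [3:D] [4:A] [5:B]
5 of 7 scheduled.

5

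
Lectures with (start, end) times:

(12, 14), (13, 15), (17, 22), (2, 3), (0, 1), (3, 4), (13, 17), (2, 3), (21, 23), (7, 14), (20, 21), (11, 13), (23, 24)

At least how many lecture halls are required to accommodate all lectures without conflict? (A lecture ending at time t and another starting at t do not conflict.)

4

Events (time:±→running): 0:+→1 1:-→0 2:+→1 2:+→2 3:-→1 3:-→0 3:+→1 4:-→0 7:+→1 11:+→2 12:+→3 13:-→2 13:+→3 13:+→4 … peak 4.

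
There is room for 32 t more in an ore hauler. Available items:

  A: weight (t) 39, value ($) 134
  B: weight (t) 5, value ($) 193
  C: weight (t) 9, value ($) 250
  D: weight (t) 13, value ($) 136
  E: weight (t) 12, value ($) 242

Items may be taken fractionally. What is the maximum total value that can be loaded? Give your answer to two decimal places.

Greedy by value/weight ratio, highest first.
Order: B (193/5=38.60) > C (250/9=27.78) > E (242/12=20.17) > D (136/13=10.46) > A (134/39=3.44)
Fill: take B (5 @ 193) → take C (9 @ 250) → take E (12 @ 242) → take 6/13 of D → 62.77; 32/32 used.
Total value = 747.77

747.77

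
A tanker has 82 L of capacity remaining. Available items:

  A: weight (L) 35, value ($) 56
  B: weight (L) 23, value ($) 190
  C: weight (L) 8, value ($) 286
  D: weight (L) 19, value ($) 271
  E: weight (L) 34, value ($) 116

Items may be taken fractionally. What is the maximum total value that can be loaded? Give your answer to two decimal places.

856.18

Ratios (sorted): C 35.75, D 14.26, B 8.26, E 3.41, A 1.60
take C (8 @ 286); take D (19 @ 271); take B (23 @ 190); take 32/34 of E → 109.18. Capacity used 82/82.
Total value = 856.18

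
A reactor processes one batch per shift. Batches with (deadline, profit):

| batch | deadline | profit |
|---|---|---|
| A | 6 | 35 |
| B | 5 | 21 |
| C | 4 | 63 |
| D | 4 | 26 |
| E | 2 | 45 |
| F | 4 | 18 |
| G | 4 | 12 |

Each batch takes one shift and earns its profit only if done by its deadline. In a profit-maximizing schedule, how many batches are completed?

Sort by profit descending; place each in the latest free slot ≤ its deadline.
By profit: C(d4,63), E(d2,45), A(d6,35), D(d4,26), B(d5,21), F(d4,18), G(d4,12)
C→slot 4; E→slot 2; A→slot 6; D→slot 3; B→slot 5; F→slot 1; G skipped.
6 of 7 scheduled.

6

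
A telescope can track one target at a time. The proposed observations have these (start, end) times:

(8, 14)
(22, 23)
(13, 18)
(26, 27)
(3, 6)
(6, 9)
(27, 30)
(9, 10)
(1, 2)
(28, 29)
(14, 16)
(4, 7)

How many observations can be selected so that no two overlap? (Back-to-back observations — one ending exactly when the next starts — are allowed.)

8

By end time: (1,2), (3,6), (4,7), (6,9), (9,10), (8,14), (14,16), (13,18), (22,23), (26,27), (28,29), (27,30).
Pick (1,2); next start ≥ 2 → (3,6); next start ≥ 6 → (6,9); next start ≥ 9 → (9,10); next start ≥ 10 → (14,16); next start ≥ 16 → (22,23); next start ≥ 23 → (26,27); next start ≥ 27 → (28,29).
Selected 8 observations.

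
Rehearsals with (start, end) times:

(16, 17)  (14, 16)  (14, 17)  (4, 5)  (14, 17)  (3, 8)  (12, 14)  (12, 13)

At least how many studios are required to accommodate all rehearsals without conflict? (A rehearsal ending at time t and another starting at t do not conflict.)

3

starts: [3, 4, 12, 12, 14, 14, 14, 16]
ends:   [5, 8, 13, 14, 16, 17, 17, 17]
s3→1 s4→2 e5→1 e8→0 s12→1 s12→2 e13→1 e14→0 s14→1 s14→2 s14→3  — peak 3.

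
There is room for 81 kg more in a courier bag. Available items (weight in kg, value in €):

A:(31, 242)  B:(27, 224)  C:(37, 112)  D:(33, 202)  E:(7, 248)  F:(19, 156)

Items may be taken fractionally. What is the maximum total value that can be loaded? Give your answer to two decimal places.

Sort by value per unit weight and fill in that order.
Ratios (sorted): E 35.43, B 8.30, F 8.21, A 7.81, D 6.12, C 3.03
take E (7 @ 248); take B (27 @ 224); take F (19 @ 156); take 28/31 of A → 218.58. Capacity used 81/81.
Total value = 846.58

846.58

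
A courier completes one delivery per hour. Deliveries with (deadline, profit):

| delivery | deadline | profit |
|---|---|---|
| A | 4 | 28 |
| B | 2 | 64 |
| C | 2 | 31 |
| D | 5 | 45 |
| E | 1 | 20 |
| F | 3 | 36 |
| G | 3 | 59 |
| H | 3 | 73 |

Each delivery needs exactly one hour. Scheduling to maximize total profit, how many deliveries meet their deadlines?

Take jobs in profit order; each goes to the latest open slot no later than its deadline.
By profit: H(d3,73), B(d2,64), G(d3,59), D(d5,45), F(d3,36), C(d2,31), A(d4,28), E(d1,20)
H→slot 3; B→slot 2; G→slot 1; D→slot 5; F skipped; C skipped; A→slot 4; E skipped.
5 of 8 scheduled.

5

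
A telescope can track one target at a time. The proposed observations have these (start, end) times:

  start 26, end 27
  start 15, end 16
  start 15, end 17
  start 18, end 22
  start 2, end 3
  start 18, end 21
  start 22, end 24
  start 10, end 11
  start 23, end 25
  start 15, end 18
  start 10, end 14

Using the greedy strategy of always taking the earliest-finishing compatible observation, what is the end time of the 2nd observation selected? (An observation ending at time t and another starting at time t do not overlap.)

11

Sorted by end: (2,3)  (10,11)  (10,14)  (15,16)  (15,17)  (15,18)  (18,21)  (18,22)  (22,24)  (23,25)  (26,27)
take (2,3); take (10,11); skip (10,14); take (15,16); skip (15,17); take (18,21); take (22,24); skip (23,25); take (26,27).
Selected: (2,3) (10,11) (15,16) (18,21) (22,24) (26,27)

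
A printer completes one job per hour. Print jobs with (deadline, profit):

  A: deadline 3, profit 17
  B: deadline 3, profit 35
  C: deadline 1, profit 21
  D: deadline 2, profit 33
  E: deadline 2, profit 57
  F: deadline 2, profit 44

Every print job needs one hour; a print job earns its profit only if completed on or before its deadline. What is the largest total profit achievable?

Profit order: E=57 F=44 B=35 D=33 C=21 A=17
Assign: E→slot 2, F→slot 1, B→slot 3, D skipped, C skipped, A skipped.
Slots: [1:F] [2:E] [3:B]
Profit = 44 + 57 + 35 = 136

136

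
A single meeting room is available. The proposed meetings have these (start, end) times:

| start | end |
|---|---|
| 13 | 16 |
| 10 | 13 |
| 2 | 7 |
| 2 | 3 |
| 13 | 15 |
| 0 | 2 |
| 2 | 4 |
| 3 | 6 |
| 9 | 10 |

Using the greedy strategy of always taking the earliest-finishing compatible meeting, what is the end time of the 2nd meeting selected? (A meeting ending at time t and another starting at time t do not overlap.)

3

Sort by end time and greedily take each interval whose start is ≥ the last chosen end.
By end time: (0,2), (2,3), (2,4), (3,6), (2,7), (9,10), (10,13), (13,15), (13,16).
Pick (0,2); next start ≥ 2 → (2,3); next start ≥ 3 → (3,6); next start ≥ 6 → (9,10); next start ≥ 10 → (10,13); next start ≥ 13 → (13,15).
Selected: (0,2) (2,3) (3,6) (9,10) (10,13) (13,15)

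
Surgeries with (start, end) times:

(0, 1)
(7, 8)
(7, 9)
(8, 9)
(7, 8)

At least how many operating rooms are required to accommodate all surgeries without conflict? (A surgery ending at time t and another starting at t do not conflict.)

starts: [0, 7, 7, 7, 8]
ends:   [1, 8, 8, 9, 9]
s0→1 e1→0 s7→1 s7→2 s7→3  — peak 3.

3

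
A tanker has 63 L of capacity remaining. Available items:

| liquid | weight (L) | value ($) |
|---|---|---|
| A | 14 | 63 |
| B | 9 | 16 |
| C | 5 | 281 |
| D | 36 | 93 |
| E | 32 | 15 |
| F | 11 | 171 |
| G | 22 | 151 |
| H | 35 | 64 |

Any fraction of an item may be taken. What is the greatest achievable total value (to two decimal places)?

694.42

Order: C (281/5=56.20) > F (171/11=15.55) > G (151/22=6.86) > A (63/14=4.50) > D (93/36=2.58) > H (64/35=1.83) > B (16/9=1.78) > E (15/32=0.47)
Fill: take C (5 @ 281) → take F (11 @ 171) → take G (22 @ 151) → take A (14 @ 63) → take 11/36 of D → 28.42; 63/63 used.
Total value = 694.42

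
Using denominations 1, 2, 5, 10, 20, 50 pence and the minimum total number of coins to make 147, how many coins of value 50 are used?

147 = 2×50 + 2×20 + 1×5 + 1×2
Count of 50: 2

2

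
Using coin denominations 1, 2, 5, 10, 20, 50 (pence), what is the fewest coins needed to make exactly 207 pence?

6

Greedy: take as many of the largest coin as possible, then repeat with the remainder.
207 = 4×50 + 1×5 + 1×2
Total coins = 4 + 1 + 1 = 6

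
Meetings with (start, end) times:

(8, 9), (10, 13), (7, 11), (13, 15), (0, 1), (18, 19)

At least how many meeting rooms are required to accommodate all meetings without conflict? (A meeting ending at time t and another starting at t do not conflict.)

2

Events (time:±→running): 0:+→1 1:-→0 7:+→1 8:+→2 … peak 2.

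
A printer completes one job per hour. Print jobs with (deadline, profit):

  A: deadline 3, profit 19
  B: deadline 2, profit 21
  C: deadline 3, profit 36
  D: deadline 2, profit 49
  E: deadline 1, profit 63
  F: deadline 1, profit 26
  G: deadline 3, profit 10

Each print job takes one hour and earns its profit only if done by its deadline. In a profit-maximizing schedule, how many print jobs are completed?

By profit: E(d1,63), D(d2,49), C(d3,36), F(d1,26), B(d2,21), A(d3,19), G(d3,10)
E→slot 1; D→slot 2; C→slot 3; F skipped; B skipped; A skipped; G skipped.
3 of 7 scheduled.

3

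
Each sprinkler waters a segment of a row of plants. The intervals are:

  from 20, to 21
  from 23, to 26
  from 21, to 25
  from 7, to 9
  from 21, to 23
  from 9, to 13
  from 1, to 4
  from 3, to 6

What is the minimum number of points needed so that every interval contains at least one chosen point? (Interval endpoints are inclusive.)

4

By right end: [1,4]  [3,6]  [7,9]  [9,13]  [20,21]  [21,23]  [21,25]  [23,26]
[1,4] uncovered → point at 4; [7,9] uncovered → point at 9; [20,21] uncovered → point at 21; [23,26] uncovered → point at 26.
Points: 4, 9, 21, 26 (4 total).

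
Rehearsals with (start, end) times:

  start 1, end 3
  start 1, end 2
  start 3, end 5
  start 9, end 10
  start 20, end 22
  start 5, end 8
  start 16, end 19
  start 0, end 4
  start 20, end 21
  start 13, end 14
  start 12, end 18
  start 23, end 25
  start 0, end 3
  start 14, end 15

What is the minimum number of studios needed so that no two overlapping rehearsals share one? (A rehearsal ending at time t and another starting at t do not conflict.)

Count concurrent intervals with a sweep; the peak is the room count.
Events (time:±→running): 0:+→1 0:+→2 1:+→3 1:+→4 … peak 4.

4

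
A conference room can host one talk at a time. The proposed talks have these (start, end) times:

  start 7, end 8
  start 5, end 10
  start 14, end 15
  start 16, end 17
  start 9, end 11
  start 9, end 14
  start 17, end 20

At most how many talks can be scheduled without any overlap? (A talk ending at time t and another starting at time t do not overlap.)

5

Order by finish time; keep every interval that doesn't clash with the previous kept one.
Sorted by end: (7,8)  (5,10)  (9,11)  (9,14)  (14,15)  (16,17)  (17,20)
take (7,8); take (9,11); skip (9,14); take (14,15); take (16,17); take (17,20).
Selected 5 talks.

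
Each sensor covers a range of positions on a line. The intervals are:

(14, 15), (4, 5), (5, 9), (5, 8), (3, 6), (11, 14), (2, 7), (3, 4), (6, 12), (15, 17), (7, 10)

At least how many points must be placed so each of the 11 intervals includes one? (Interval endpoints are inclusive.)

4

By right end: [3,4]  [4,5]  [3,6]  [2,7]  [5,8]  [5,9]  [7,10]  [6,12]  [11,14]  [14,15]  [15,17]
[3,4] uncovered → point at 4; [5,8] uncovered → point at 8; [11,14] uncovered → point at 14; [15,17] uncovered → point at 17.
Points: 4, 8, 14, 17 (4 total).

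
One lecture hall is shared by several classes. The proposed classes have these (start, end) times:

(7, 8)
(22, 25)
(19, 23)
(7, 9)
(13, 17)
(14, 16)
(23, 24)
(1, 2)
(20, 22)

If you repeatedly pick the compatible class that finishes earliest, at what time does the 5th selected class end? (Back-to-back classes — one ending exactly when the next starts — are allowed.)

24

Sort by end time and greedily take each interval whose start is ≥ the last chosen end.
Sorted by end: (1,2)  (7,8)  (7,9)  (14,16)  (13,17)  (20,22)  (19,23)  (23,24)  (22,25)
take (1,2); take (7,8); take (14,16); take (20,22); take (23,24).
Selected: (1,2) (7,8) (14,16) (20,22) (23,24)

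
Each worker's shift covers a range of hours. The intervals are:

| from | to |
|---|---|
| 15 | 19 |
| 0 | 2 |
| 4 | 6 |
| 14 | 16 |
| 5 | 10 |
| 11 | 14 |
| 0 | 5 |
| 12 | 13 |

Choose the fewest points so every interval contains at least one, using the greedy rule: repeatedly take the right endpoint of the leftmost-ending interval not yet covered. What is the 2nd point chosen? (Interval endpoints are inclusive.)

Sort by right endpoint; whenever an interval is uncovered, place a point at its right end.
By right end: [0,2]  [0,5]  [4,6]  [5,10]  [12,13]  [11,14]  [14,16]  [15,19]
[0,2] uncovered → point at 2; [4,6] uncovered → point at 6; [12,13] uncovered → point at 13; [14,16] uncovered → point at 16.
Points: 2, 6, 13, 16 (4 total).

6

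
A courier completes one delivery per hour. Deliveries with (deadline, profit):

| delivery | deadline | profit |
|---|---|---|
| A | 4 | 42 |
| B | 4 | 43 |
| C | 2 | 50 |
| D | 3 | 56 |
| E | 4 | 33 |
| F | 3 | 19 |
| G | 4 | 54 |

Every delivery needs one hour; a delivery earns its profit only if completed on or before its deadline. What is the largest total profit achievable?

203

Profit order: D=56 G=54 C=50 B=43 A=42 E=33 F=19
Assign: D→slot 3, G→slot 4, C→slot 2, B→slot 1, A skipped, E skipped, F skipped.
Slots: [1:B] [2:C] [3:D] [4:G]
Profit = 43 + 50 + 56 + 54 = 203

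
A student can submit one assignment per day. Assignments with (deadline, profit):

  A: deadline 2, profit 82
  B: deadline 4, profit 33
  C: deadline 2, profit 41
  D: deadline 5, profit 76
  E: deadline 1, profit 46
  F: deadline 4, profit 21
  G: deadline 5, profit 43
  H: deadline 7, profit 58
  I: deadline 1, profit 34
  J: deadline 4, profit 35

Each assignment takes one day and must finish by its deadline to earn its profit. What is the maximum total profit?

Take jobs in profit order; each goes to the latest open slot no later than its deadline.
By profit: A(d2,82), D(d5,76), H(d7,58), E(d1,46), G(d5,43), C(d2,41), J(d4,35), I(d1,34), B(d4,33), F(d4,21)
A→slot 2; D→slot 5; H→slot 7; E→slot 1; G→slot 4; C skipped; J→slot 3; I skipped; B skipped; F skipped.
Profit = 46 + 82 + 35 + 43 + 76 + 58 = 340

340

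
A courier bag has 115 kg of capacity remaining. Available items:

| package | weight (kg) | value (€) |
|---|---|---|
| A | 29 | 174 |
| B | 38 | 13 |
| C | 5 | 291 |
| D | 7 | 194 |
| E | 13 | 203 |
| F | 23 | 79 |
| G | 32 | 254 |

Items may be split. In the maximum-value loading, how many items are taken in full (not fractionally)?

Greedy by value/weight ratio, highest first.
Order: C (291/5=58.20) > D (194/7=27.71) > E (203/13=15.62) > G (254/32=7.94) > A (174/29=6.00) > F (79/23=3.43) > B (13/38=0.34)
Fill: take C (5 @ 291) → take D (7 @ 194) → take E (13 @ 203) → take G (32 @ 254) → take A (29 @ 174) → take F (23 @ 79) → take 6/38 of B → 2.05; 115/115 used.
6 item(s) taken whole; one partial (take 6/38 of B).

6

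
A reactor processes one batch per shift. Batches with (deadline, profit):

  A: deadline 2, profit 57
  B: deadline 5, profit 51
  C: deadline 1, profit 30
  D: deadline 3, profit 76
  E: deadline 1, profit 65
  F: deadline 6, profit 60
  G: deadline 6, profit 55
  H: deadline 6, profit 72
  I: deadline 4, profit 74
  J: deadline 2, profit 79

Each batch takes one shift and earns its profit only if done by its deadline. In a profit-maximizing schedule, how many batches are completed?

6

Take jobs in profit order; each goes to the latest open slot no later than its deadline.
By profit: J(d2,79), D(d3,76), I(d4,74), H(d6,72), E(d1,65), F(d6,60), A(d2,57), G(d6,55), B(d5,51), C(d1,30)
J→slot 2; D→slot 3; I→slot 4; H→slot 6; E→slot 1; F→slot 5; A skipped; G skipped; B skipped; C skipped.
6 of 10 scheduled.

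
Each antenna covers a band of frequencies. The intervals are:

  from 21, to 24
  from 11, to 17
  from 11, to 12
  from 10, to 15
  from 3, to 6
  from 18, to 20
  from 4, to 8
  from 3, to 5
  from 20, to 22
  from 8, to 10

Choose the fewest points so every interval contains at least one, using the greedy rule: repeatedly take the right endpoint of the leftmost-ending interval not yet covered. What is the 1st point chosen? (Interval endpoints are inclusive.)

5

Sorted: [3,5] [3,6] [4,8] [8,10] [11,12] [10,15] [11,17] [18,20] [20,22] [21,24]
{[3,5],[3,6],[4,8]} hit by 5; {[8,10]} hit by 10; {[11,12],[10,15],[11,17]} hit by 12; {[18,20],[20,22]} hit by 20; {[21,24]} hit by 24.
Points: 5, 10, 12, 20, 24 (5 total).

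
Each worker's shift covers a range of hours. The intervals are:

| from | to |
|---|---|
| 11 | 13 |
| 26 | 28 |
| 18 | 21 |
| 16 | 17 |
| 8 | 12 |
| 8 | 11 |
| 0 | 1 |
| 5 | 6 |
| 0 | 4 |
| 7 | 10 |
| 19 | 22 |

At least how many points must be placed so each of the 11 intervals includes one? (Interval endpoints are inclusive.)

7

By right end: [0,1]  [0,4]  [5,6]  [7,10]  [8,11]  [8,12]  [11,13]  [16,17]  [18,21]  [19,22]  [26,28]
[0,1] uncovered → point at 1; [5,6] uncovered → point at 6; [7,10] uncovered → point at 10; [11,13] uncovered → point at 13; [16,17] uncovered → point at 17; [18,21] uncovered → point at 21; [26,28] uncovered → point at 28.
Points: 1, 6, 10, 13, 17, 21, 28 (7 total).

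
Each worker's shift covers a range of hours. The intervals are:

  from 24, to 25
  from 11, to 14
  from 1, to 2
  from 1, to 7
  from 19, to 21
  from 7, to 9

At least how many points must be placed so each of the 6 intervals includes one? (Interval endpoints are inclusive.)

5

Sort by right endpoint; whenever an interval is uncovered, place a point at its right end.
By right end: [1,2]  [1,7]  [7,9]  [11,14]  [19,21]  [24,25]
[1,2] uncovered → point at 2; [7,9] uncovered → point at 9; [11,14] uncovered → point at 14; [19,21] uncovered → point at 21; [24,25] uncovered → point at 25.
Points: 2, 9, 14, 21, 25 (5 total).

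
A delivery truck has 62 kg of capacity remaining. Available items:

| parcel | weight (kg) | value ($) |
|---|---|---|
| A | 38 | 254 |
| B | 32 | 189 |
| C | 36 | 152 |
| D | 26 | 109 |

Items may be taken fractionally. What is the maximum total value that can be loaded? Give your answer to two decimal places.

Greedy by value/weight ratio, highest first.
Ratios (sorted): A 6.68, B 5.91, C 4.22, D 4.19
take A (38 @ 254); take 24/32 of B → 141.75. Capacity used 62/62.
Total value = 395.75

395.75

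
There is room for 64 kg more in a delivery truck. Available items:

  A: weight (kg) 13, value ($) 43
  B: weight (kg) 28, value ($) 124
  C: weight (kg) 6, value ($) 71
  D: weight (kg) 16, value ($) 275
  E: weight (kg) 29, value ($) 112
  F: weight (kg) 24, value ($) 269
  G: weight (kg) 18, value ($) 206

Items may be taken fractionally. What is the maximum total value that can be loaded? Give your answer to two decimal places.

Sort by value per unit weight and fill in that order.
Ratios (sorted): D 17.19, C 11.83, G 11.44, F 11.21, B 4.43, E 3.86, A 3.31
take D (16 @ 275); take C (6 @ 71); take G (18 @ 206); take F (24 @ 269). Capacity used 64/64.
Total value = 821.00

821.00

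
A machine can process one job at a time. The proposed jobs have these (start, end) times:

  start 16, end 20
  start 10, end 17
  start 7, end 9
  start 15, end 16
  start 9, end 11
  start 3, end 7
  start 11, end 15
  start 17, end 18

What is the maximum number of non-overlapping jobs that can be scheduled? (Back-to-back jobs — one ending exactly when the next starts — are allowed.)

Sorted by end: (3,7)  (7,9)  (9,11)  (11,15)  (15,16)  (10,17)  (17,18)  (16,20)
take (3,7); take (7,9); take (9,11); take (11,15); take (15,16); take (17,18).
Selected 6 jobs.

6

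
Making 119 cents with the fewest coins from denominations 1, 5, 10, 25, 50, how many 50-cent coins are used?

2

Greedy: take as many of the largest coin as possible, then repeat with the remainder.
119 = 2×50 + 1×10 + 1×5 + 4×1
Count of 50: 2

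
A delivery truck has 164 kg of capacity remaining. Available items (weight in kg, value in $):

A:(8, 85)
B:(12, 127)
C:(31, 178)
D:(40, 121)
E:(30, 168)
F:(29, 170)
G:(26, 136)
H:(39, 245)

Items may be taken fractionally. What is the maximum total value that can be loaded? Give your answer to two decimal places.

1051.46

Sort by value per unit weight and fill in that order.
Order: A (85/8=10.62) > B (127/12=10.58) > H (245/39=6.28) > F (170/29=5.86) > C (178/31=5.74) > E (168/30=5.60) > G (136/26=5.23) > D (121/40=3.02)
Fill: take A (8 @ 85) → take B (12 @ 127) → take H (39 @ 245) → take F (29 @ 170) → take C (31 @ 178) → take E (30 @ 168) → take 15/26 of G → 78.46; 164/164 used.
Total value = 1051.46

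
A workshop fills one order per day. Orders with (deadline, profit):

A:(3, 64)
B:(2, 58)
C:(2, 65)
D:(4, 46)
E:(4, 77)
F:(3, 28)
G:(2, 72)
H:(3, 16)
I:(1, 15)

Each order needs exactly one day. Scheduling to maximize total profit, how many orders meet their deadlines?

Sort by profit descending; place each in the latest free slot ≤ its deadline.
Profit order: E=77 G=72 C=65 A=64 B=58 D=46 F=28 H=16 I=15
Assign: E→slot 4, G→slot 2, C→slot 1, A→slot 3, B skipped, D skipped, F skipped, H skipped, I skipped.
Slots: [1:C] [2:G] [3:A] [4:E]
4 of 9 scheduled.

4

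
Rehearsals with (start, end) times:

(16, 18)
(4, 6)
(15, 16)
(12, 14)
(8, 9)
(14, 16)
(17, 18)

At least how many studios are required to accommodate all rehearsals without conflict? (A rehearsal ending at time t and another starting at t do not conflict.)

Count concurrent intervals with a sweep; the peak is the room count.
starts: [4, 8, 12, 14, 15, 16, 17]
ends:   [6, 9, 14, 16, 16, 18, 18]
s4→1 e6→0 s8→1 e9→0 s12→1 e14→0 s14→1 s15→2  — peak 2.

2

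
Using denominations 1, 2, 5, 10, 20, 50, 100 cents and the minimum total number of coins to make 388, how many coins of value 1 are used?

1

388 − 3×100→88 − 1×50→38 − 1×20→18 − 1×10→8 − 1×5→3 − 1×2→1 − 1×1→0
Count of 1: 1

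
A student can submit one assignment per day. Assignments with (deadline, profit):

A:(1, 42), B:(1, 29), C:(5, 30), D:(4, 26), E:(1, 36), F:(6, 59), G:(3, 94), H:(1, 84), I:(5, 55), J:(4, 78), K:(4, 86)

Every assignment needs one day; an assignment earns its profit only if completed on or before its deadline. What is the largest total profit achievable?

456

Profit order: G=94 K=86 H=84 J=78 F=59 I=55 A=42 E=36 C=30 B=29 D=26
Assign: G→slot 3, K→slot 4, H→slot 1, J→slot 2, F→slot 6, I→slot 5, A skipped, E skipped, C skipped, B skipped, D skipped.
Slots: [1:H] [2:J] [3:G] [4:K] [5:I] [6:F]
Profit = 84 + 78 + 94 + 86 + 55 + 59 = 456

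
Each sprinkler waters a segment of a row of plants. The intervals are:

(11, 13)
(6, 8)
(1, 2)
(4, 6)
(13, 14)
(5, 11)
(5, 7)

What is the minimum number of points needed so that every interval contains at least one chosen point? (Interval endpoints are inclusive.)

3

By right end: [1,2]  [4,6]  [5,7]  [6,8]  [5,11]  [11,13]  [13,14]
[1,2] uncovered → point at 2; [4,6] uncovered → point at 6; [11,13] uncovered → point at 13.
Points: 2, 6, 13 (3 total).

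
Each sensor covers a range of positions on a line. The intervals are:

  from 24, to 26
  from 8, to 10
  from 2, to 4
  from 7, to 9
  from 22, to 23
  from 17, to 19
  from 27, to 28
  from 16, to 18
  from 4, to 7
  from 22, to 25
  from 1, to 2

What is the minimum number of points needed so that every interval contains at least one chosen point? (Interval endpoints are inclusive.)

7

Sorted: [1,2] [2,4] [4,7] [7,9] [8,10] [16,18] [17,19] [22,23] [22,25] [24,26] [27,28]
{[1,2],[2,4]} hit by 2; {[4,7],[7,9]} hit by 7; {[8,10]} hit by 10; {[16,18],[17,19]} hit by 18; {[22,23],[22,25]} hit by 23; {[24,26]} hit by 26; {[27,28]} hit by 28.
Points: 2, 7, 10, 18, 23, 26, 28 (7 total).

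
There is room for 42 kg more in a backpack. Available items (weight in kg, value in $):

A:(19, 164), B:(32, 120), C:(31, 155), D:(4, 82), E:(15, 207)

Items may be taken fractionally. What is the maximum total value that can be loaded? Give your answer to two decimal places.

473.00

Sort by value per unit weight and fill in that order.
Ratios (sorted): D 20.50, E 13.80, A 8.63, C 5.00, B 3.75
take D (4 @ 82); take E (15 @ 207); take A (19 @ 164); take 4/31 of C → 20.00. Capacity used 42/42.
Total value = 473.00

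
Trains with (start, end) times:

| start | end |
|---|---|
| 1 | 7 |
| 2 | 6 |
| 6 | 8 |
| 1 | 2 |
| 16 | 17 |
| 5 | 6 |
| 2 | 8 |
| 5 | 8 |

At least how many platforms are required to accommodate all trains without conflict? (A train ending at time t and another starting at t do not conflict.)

Count concurrent intervals with a sweep; the peak is the room count.
Events (time:±→running): 1:+→1 1:+→2 2:-→1 2:+→2 2:+→3 5:+→4 5:+→5 … peak 5.

5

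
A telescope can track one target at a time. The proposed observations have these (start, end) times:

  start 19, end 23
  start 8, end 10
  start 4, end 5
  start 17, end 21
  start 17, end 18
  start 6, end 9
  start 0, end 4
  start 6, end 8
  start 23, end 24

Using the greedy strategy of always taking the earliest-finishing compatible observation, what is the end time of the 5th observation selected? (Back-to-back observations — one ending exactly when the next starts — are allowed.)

By end time: (0,4), (4,5), (6,8), (6,9), (8,10), (17,18), (17,21), (19,23), (23,24).
Pick (0,4); next start ≥ 4 → (4,5); next start ≥ 5 → (6,8); next start ≥ 8 → (8,10); next start ≥ 10 → (17,18); next start ≥ 18 → (19,23); next start ≥ 23 → (23,24).
Selected: (0,4) (4,5) (6,8) (8,10) (17,18) (19,23) (23,24)

18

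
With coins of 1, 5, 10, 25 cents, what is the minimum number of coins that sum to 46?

Use the largest denomination that fits, subtract, and repeat.
46 = 1×25 + 2×10 + 1×1
Total coins = 1 + 2 + 1 = 4

4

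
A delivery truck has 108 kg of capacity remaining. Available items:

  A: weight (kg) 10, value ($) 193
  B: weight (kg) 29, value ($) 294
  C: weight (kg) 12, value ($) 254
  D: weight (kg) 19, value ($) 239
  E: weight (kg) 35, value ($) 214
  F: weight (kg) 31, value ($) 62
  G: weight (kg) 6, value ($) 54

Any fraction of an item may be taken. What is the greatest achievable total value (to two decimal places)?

1229.66

Sort by value per unit weight and fill in that order.
Order: C (254/12=21.17) > A (193/10=19.30) > D (239/19=12.58) > B (294/29=10.14) > G (54/6=9.00) > E (214/35=6.11) > F (62/31=2.00)
Fill: take C (12 @ 254) → take A (10 @ 193) → take D (19 @ 239) → take B (29 @ 294) → take G (6 @ 54) → take 32/35 of E → 195.66; 108/108 used.
Total value = 1229.66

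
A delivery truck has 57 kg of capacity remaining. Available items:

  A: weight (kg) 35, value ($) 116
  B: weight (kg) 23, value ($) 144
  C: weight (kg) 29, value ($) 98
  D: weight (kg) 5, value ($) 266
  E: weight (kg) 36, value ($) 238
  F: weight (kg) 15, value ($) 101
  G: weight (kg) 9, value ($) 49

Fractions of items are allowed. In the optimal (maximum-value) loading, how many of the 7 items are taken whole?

3

Greedy by value/weight ratio, highest first.
Order: D (266/5=53.20) > F (101/15=6.73) > E (238/36=6.61) > B (144/23=6.26) > G (49/9=5.44) > C (98/29=3.38) > A (116/35=3.31)
Fill: take D (5 @ 266) → take F (15 @ 101) → take E (36 @ 238) → take 1/23 of B → 6.26; 57/57 used.
3 item(s) taken whole; one partial (take 1/23 of B).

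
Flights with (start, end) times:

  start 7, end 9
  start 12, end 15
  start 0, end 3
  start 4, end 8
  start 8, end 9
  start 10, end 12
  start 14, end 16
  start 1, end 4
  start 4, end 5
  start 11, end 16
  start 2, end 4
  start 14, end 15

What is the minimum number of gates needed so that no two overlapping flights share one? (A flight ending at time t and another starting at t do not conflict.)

4

Count concurrent intervals with a sweep; the peak is the room count.
Events (time:±→running): 0:+→1 1:+→2 2:+→3 3:-→2 4:-→1 4:-→0 4:+→1 4:+→2 5:-→1 7:+→2 8:-→1 8:+→2 9:-→1 9:-→0 10:+→1 11:+→2 12:-→1 12:+→2 14:+→3 14:+→4 … peak 4.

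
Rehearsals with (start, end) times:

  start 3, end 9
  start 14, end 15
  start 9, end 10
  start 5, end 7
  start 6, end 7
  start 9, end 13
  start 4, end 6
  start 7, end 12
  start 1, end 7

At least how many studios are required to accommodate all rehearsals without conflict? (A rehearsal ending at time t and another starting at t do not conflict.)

The answer is the maximum number of intervals overlapping at any instant.
starts: [1, 3, 4, 5, 6, 7, 9, 9, 14]
ends:   [6, 7, 7, 7, 9, 10, 12, 13, 15]
s1→1 s3→2 s4→3 s5→4  — peak 4.

4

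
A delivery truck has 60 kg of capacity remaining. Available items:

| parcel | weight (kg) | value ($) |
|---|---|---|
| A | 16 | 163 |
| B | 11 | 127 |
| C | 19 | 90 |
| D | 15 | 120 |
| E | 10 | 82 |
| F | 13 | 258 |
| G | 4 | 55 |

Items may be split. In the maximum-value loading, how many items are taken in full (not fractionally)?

5

Order: F (258/13=19.85) > G (55/4=13.75) > B (127/11=11.55) > A (163/16=10.19) > E (82/10=8.20) > D (120/15=8.00) > C (90/19=4.74)
Fill: take F (13 @ 258) → take G (4 @ 55) → take B (11 @ 127) → take A (16 @ 163) → take E (10 @ 82) → take 6/15 of D → 48.00; 60/60 used.
5 item(s) taken whole; one partial (take 6/15 of D).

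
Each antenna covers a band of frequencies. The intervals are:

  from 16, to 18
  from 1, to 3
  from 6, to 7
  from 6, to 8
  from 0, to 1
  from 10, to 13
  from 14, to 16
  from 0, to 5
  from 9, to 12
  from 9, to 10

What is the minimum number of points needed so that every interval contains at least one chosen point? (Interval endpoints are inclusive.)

4

Sorted: [0,1] [1,3] [0,5] [6,7] [6,8] [9,10] [9,12] [10,13] [14,16] [16,18]
{[0,1],[1,3],[0,5]} hit by 1; {[6,7],[6,8]} hit by 7; {[9,10],[9,12],[10,13]} hit by 10; {[14,16],[16,18]} hit by 16.
Points: 1, 7, 10, 16 (4 total).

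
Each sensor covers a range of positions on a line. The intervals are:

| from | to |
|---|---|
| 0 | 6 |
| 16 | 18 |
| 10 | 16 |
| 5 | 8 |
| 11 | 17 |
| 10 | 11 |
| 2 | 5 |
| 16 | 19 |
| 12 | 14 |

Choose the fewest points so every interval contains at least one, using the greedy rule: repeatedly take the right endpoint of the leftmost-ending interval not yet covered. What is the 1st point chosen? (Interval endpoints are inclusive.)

Sorted: [2,5] [0,6] [5,8] [10,11] [12,14] [10,16] [11,17] [16,18] [16,19]
{[2,5],[0,6],[5,8]} hit by 5; {[10,11]} hit by 11; {[12,14],[10,16],[11,17]} hit by 14; {[16,18],[16,19]} hit by 18.
Points: 5, 11, 14, 18 (4 total).

5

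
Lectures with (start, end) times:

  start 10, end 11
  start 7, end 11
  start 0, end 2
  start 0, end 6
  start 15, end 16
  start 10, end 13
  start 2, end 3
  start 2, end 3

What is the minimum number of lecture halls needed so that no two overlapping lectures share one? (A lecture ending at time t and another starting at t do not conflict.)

3

starts: [0, 0, 2, 2, 7, 10, 10, 15]
ends:   [2, 3, 3, 6, 11, 11, 13, 16]
s0→1 s0→2 e2→1 s2→2 s2→3  — peak 3.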